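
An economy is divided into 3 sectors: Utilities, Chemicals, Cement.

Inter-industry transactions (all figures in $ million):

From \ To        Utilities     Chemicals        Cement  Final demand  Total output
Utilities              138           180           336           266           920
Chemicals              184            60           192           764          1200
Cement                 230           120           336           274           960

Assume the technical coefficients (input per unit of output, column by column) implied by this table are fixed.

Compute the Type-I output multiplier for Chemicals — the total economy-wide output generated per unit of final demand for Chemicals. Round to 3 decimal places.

m_2 = 1.843

Technical coefficients a_ij = z_ij / X_j:
  a_11 = 138/920 = 0.15, a_21 = 184/920 = 0.20, a_31 = 230/920 = 0.25
  a_12 = 180/1200 = 0.15, a_22 = 60/1200 = 0.05, a_32 = 120/1200 = 0.10
  a_13 = 336/960 = 0.35, a_23 = 192/960 = 0.20, a_33 = 336/960 = 0.35
I − A =
  [   0.85    -0.15    -0.35]
  [  -0.20     0.95    -0.20]
  [  -0.25    -0.10     0.65]
Cofactors of I−A, C_ij = (−1)^(i+j)·(minor ij) (rows/columns in the sector order above):
  C_11 = (0.95)(0.65) − (-0.20)(-0.10) = 0.5975
  C_12 = −[(-0.20)(0.65) − (-0.20)(-0.25)] = 0.1800
  C_13 = (-0.20)(-0.10) − (0.95)(-0.25) = 0.2575
  C_21 = −[(-0.15)(0.65) − (-0.35)(-0.10)] = 0.1325
  C_22 = (0.85)(0.65) − (-0.35)(-0.25) = 0.4650
  C_23 = −[(0.85)(-0.10) − (-0.15)(-0.25)] = 0.1225
  C_31 = (-0.15)(-0.20) − (-0.35)(0.95) = 0.3625
  C_32 = −[(0.85)(-0.20) − (-0.35)(-0.20)] = 0.2400
  C_33 = (0.85)(0.95) − (-0.15)(-0.20) = 0.7775
det(I−A) = Σ_j (I−A)_1j·C_1j = (0.85)(0.5975) + (-0.15)(0.1800) + (-0.35)(0.2575) = 0.39075
adj(I−A) = Cᵀ =
  [ 0.5975   0.1325   0.3625]
  [ 0.1800   0.4650   0.2400]
  [ 0.2575   0.1225   0.7775]
(I − A)⁻¹ = adj(I−A) / det(I−A) ≈
  [   1.5291     0.3391     0.9277]
  [   0.4607     1.1900     0.6142]
  [   0.6590     0.3135     1.9898]
The output multiplier for sector j is the column-j sum of the Leontief inverse (I − A)⁻¹ = adj(I−A) / det(I−A).
Column 2 of adj(I−A): (0.1325, 0.4650, 0.1225); det(I−A) = 0.39075.
m_2 = (0.1325 + 0.4650 + 0.1225) / 0.39075 = 0.72 / 0.39075 ≈ 1.843.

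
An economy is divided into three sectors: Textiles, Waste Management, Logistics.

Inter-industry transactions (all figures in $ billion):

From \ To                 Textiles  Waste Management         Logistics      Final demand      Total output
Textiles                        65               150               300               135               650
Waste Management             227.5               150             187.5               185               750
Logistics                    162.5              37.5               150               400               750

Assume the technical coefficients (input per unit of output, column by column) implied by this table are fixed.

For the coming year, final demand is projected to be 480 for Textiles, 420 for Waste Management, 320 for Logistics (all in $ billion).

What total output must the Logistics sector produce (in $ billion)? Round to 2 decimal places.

x_L = 860.84

Technical coefficients a_ij = z_ij / X_j:
  a_TT = 65/650 = 0.10, a_WT = 227.5/650 = 0.35, a_LT = 162.5/650 = 0.25
  a_TW = 150/750 = 0.20, a_WW = 150/750 = 0.20, a_LW = 37.5/750 = 0.05
  a_TL = 300/750 = 0.40, a_WL = 187.5/750 = 0.25, a_LL = 150/750 = 0.20
I − A =
  [   0.90    -0.20    -0.40]
  [  -0.35     0.80    -0.25]
  [  -0.25    -0.05     0.80]
Cofactors of I−A, C_ij = (−1)^(i+j)·(minor ij) (rows/columns in the sector order above):
  C_11 = (0.80)(0.80) − (-0.25)(-0.05) = 0.6275
  C_12 = −[(-0.35)(0.80) − (-0.25)(-0.25)] = 0.3425
  C_13 = (-0.35)(-0.05) − (0.80)(-0.25) = 0.2175
  C_21 = −[(-0.20)(0.80) − (-0.40)(-0.05)] = 0.1800
  C_22 = (0.90)(0.80) − (-0.40)(-0.25) = 0.6200
  C_23 = −[(0.90)(-0.05) − (-0.20)(-0.25)] = 0.0950
  C_31 = (-0.20)(-0.25) − (-0.40)(0.80) = 0.3700
  C_32 = −[(0.90)(-0.25) − (-0.40)(-0.35)] = 0.3650
  C_33 = (0.90)(0.80) − (-0.20)(-0.35) = 0.6500
det(I−A) = Σ_j (I−A)_1j·C_1j = (0.90)(0.6275) + (-0.20)(0.3425) + (-0.40)(0.2175) = 0.40925
adj(I−A) = Cᵀ =
  [ 0.6275   0.1800   0.3700]
  [ 0.3425   0.6200   0.3650]
  [ 0.2175   0.0950   0.6500]
(I − A)⁻¹ = adj(I−A) / det(I−A) ≈
  [   1.5333     0.4398     0.9041]
  [   0.8369     1.5150     0.8919]
  [   0.5315     0.2321     1.5883]
x = (I − A)⁻¹ d = adj(I−A)·d / det(I−A), with det(I−A) = 0.40925:
  x_T = (0.6275·480 + 0.1800·420 + 0.3700·320) / 0.40925 = 495.20 / 0.40925 ≈ 1210.02
  x_W = (0.3425·480 + 0.6200·420 + 0.3650·320) / 0.40925 = 541.60 / 0.40925 ≈ 1323.40
  x_L = (0.2175·480 + 0.0950·420 + 0.6500·320) / 0.40925 = 352.30 / 0.40925 ≈ 860.84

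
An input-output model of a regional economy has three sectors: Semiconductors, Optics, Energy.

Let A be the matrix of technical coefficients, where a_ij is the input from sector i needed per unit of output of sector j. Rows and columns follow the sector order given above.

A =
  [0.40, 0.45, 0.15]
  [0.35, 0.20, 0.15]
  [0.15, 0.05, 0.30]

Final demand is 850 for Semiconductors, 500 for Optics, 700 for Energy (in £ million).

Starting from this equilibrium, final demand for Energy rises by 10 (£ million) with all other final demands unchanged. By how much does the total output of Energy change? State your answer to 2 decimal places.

I − A =
  [   0.60    -0.45    -0.15]
  [  -0.35     0.80    -0.15]
  [  -0.15    -0.05     0.70]
Cofactors of I−A, C_ij = (−1)^(i+j)·(minor ij) (rows/columns in the sector order above):
  C_11 = (0.80)(0.70) − (-0.15)(-0.05) = 0.5525
  C_12 = −[(-0.35)(0.70) − (-0.15)(-0.15)] = 0.2675
  C_13 = (-0.35)(-0.05) − (0.80)(-0.15) = 0.1375
  C_21 = −[(-0.45)(0.70) − (-0.15)(-0.05)] = 0.3225
  C_22 = (0.60)(0.70) − (-0.15)(-0.15) = 0.3975
  C_23 = −[(0.60)(-0.05) − (-0.45)(-0.15)] = 0.0975
  C_31 = (-0.45)(-0.15) − (-0.15)(0.80) = 0.1875
  C_32 = −[(0.60)(-0.15) − (-0.15)(-0.35)] = 0.1425
  C_33 = (0.60)(0.80) − (-0.45)(-0.35) = 0.3225
det(I−A) = Σ_j (I−A)_1j·C_1j = (0.60)(0.5525) + (-0.45)(0.2675) + (-0.15)(0.1375) = 0.1905
adj(I−A) = Cᵀ =
  [ 0.5525   0.3225   0.1875]
  [ 0.2675   0.3975   0.1425]
  [ 0.1375   0.0975   0.3225]
(I − A)⁻¹ = adj(I−A) / det(I−A) ≈
  [   2.9003     1.6929     0.9843]
  [   1.4042     2.0866     0.7480]
  [   0.7218     0.5118     1.6929]
Δx = (I − A)⁻¹ Δd with Δd having +10 in the Energy component and 0 elsewhere.
So Δx_E = L_EE · (+10), where L_EE = adj(I−A)_EE / det(I−A) = 0.3225 / 0.1905.
Δx_E = 0.3225 × (+10) / 0.1905 = 3.225 / 0.1905 ≈ 16.93.

Δx_E = 16.93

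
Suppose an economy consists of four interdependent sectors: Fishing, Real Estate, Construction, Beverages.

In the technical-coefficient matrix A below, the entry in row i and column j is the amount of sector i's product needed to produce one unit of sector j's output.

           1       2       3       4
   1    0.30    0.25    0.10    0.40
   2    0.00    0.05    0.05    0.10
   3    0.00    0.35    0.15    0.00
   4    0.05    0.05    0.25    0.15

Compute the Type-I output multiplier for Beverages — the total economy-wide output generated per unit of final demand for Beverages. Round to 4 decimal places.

I − A =
  [   0.70    -0.25    -0.10    -0.40]
  [   0.00     0.95    -0.05    -0.10]
  [   0.00    -0.35     0.85     0.00]
  [  -0.05    -0.05    -0.25     0.85]
Compute the cofactors C_ij = (−1)^(i+j)·(3×3 minor ij) of I−A; the adjugate is their transpose:
adj(I−A) = Cᵀ =
  [ 0.658500   0.262375   0.193125   0.340750]
  [ 0.004250   0.488750   0.046750   0.059500]
  [ 0.001750   0.201250   0.541500   0.024500]
  [ 0.039500   0.103375   0.173375   0.553000]
det(I−A) = Σ_j (I−A)_1j·C_1j = (0.70)(0.658500) + (-0.25)(0.004250) + (-0.10)(0.001750) + (-0.40)(0.039500) = 0.4439125
(I − A)⁻¹ = adj(I−A) / det(I−A) ≈
  [   1.48340     0.59105     0.43505     0.76761]
  [   0.00957     1.10101     0.10531     0.13404]
  [   0.00394     0.45336     1.21983     0.05519]
  [   0.08898     0.23287     0.39056     1.24574]
The output multiplier for sector j is the column-j sum of the Leontief inverse (I − A)⁻¹ = adj(I−A) / det(I−A).
Column 4 of adj(I−A): (0.340750, 0.059500, 0.024500, 0.553000); det(I−A) = 0.4439125.
m_4 = (0.340750 + 0.059500 + 0.024500 + 0.553000) / 0.4439125 = 0.97775 / 0.4439125 ≈ 2.2026.

m_4 = 2.2026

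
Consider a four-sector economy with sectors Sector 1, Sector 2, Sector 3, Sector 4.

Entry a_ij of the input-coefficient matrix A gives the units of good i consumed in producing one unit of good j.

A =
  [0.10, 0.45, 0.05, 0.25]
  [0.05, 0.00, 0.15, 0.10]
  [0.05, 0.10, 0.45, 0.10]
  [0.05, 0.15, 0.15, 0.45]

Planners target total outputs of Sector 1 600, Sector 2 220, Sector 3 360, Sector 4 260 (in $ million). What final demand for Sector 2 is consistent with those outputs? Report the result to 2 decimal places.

I − A =
  [   0.90    -0.45    -0.05    -0.25]
  [  -0.05     1.00    -0.15    -0.10]
  [  -0.05    -0.10     0.55    -0.10]
  [  -0.05    -0.15    -0.15     0.55]
d = (I − A) x:
  d_1 = (+0.90)·600 + (-0.45)·220 + (-0.05)·360 + (-0.25)·260 = 358.00
  d_2 = (-0.05)·600 + (+1.00)·220 + (-0.15)·360 + (-0.10)·260 = 110.00
  d_3 = (-0.05)·600 + (-0.10)·220 + (+0.55)·360 + (-0.10)·260 = 120.00
  d_4 = (-0.05)·600 + (-0.15)·220 + (-0.15)·360 + (+0.55)·260 = 26.00

d_2 = 110.00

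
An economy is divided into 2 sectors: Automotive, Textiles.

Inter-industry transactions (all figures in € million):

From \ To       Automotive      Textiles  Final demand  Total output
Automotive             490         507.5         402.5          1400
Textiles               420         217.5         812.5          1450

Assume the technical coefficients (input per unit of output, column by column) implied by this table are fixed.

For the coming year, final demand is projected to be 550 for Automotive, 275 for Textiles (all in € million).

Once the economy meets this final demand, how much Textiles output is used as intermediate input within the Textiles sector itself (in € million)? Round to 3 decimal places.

z_22 = 115.223

Technical coefficients a_ij = z_ij / X_j:
  a_11 = 490/1400 = 0.35, a_21 = 420/1400 = 0.30
  a_12 = 507.5/1450 = 0.35, a_22 = 217.5/1450 = 0.15
I − A =
  [   0.65    -0.35]
  [  -0.30     0.85]
det(I−A) = (0.65)(0.85) − (-0.35)(-0.30) = 0.4475
adj(I−A) = [[0.85, 0.35], [0.30, 0.65]]
(I − A)⁻¹ = adj(I−A) / det(I−A) ≈
  [   1.8994     0.7821]
  [   0.6704     1.4525]
First solve x = (I − A)⁻¹ d = adj(I−A)·d / det(I−A); in particular x_2 = (0.30·550 + 0.65·275) / 0.4475 = 343.75 / 0.4475 ≈ 768.15642.
Intermediate flow from 2 to 2: z_22 = a_22 · x_2 = 0.15 × 343.75 / 0.4475 = 51.5625 / 0.4475 ≈ 115.223.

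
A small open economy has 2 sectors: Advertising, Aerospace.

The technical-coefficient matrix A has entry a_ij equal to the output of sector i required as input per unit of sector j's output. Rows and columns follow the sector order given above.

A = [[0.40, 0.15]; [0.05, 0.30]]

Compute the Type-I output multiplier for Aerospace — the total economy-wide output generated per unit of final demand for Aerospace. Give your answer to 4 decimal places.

I − A =
  [   0.60    -0.15]
  [  -0.05     0.70]
det(I−A) = (0.60)(0.70) − (-0.15)(-0.05) = 0.4125
adj(I−A) = [[0.70, 0.15], [0.05, 0.60]]
(I − A)⁻¹ = adj(I−A) / det(I−A) ≈
  [   1.69697     0.36364]
  [   0.12121     1.45455]
The output multiplier for sector j is the column-j sum of the Leontief inverse (I − A)⁻¹ = adj(I−A) / det(I−A).
Column 2 of adj(I−A): (0.15, 0.60); det(I−A) = 0.4125.
m_2 = (0.15 + 0.60) / 0.4125 = 0.75 / 0.4125 ≈ 1.8182.

m_2 = 1.8182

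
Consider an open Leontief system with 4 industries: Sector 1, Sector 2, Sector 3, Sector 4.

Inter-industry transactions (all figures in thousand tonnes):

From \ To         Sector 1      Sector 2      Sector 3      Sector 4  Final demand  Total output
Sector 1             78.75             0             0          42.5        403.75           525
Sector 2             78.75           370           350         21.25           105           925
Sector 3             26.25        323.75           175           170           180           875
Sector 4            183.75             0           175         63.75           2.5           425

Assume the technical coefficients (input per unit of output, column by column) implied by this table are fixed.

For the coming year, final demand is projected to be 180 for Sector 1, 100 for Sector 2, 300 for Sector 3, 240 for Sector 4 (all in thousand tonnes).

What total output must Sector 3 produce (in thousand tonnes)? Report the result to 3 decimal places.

Technical coefficients a_ij = z_ij / X_j:
  a_11 = 78.75/525 = 0.15, a_21 = 78.75/525 = 0.15, a_31 = 26.25/525 = 0.05, a_41 = 183.75/525 = 0.35
  a_12 = 0/925 = 0.00, a_22 = 370/925 = 0.40, a_32 = 323.75/925 = 0.35, a_42 = 0/925 = 0.00
  a_13 = 0/875 = 0.00, a_23 = 350/875 = 0.40, a_33 = 175/875 = 0.20, a_43 = 175/875 = 0.20
  a_14 = 42.5/425 = 0.10, a_24 = 21.25/425 = 0.05, a_34 = 170/425 = 0.40, a_44 = 63.75/425 = 0.15
I − A =
  [   0.85     0.00     0.00    -0.10]
  [  -0.15     0.60    -0.40    -0.05]
  [  -0.05    -0.35     0.80    -0.40]
  [  -0.35     0.00    -0.20     0.85]
Compute the cofactors C_ij = (−1)^(i+j)·(3×3 minor ij) of I−A; the adjugate is their transpose:
adj(I−A) = Cᵀ =
  [ 0.237500   0.007000   0.012000   0.034000]
  [ 0.177500   0.481000   0.286500   0.184000]
  [ 0.160250   0.240625   0.412500   0.227125]
  [ 0.135500   0.059500   0.102000   0.289000]
det(I−A) = Σ_j (I−A)_1j·C_1j = (0.85)(0.237500) + (0.00)(0.177500) + (0.00)(0.160250) + (-0.10)(0.135500) = 0.188325
(I − A)⁻¹ = adj(I−A) / det(I−A) ≈
  [   1.2611     0.0372     0.0637     0.1805]
  [   0.9425     2.5541     1.5213     0.9770]
  [   0.8509     1.2777     2.1904     1.2060]
  [   0.7195     0.3159     0.5416     1.5346]
x = (I − A)⁻¹ d = adj(I−A)·d / det(I−A), with det(I−A) = 0.188325:
  x_1 = (0.237500·180 + 0.007000·100 + 0.012000·300 + 0.034000·240) / 0.188325 = 55.21 / 0.188325 ≈ 293.163
  x_2 = (0.177500·180 + 0.481000·100 + 0.286500·300 + 0.184000·240) / 0.188325 = 210.16 / 0.188325 ≈ 1115.943
  x_3 = (0.160250·180 + 0.240625·100 + 0.412500·300 + 0.227125·240) / 0.188325 = 231.1675 / 0.188325 ≈ 1227.492
  x_4 = (0.135500·180 + 0.059500·100 + 0.102000·300 + 0.289000·240) / 0.188325 = 130.30 / 0.188325 ≈ 691.889

x_3 = 1227.492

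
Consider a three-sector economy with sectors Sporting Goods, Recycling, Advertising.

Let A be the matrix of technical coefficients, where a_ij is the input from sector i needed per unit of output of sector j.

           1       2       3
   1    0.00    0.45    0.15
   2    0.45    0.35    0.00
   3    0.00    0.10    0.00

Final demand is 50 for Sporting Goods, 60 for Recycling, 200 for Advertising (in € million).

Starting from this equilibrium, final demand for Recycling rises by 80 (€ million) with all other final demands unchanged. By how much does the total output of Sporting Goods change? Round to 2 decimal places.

I − A =
  [   1.00    -0.45    -0.15]
  [  -0.45     0.65     0.00]
  [   0.00    -0.10     1.00]
Cofactors of I−A, C_ij = (−1)^(i+j)·(minor ij) (rows/columns in the sector order above):
  C_11 = (0.65)(1.00) − (0.00)(-0.10) = 0.6500
  C_12 = −[(-0.45)(1.00) − (0.00)(0.00)] = 0.4500
  C_13 = (-0.45)(-0.10) − (0.65)(0.00) = 0.0450
  C_21 = −[(-0.45)(1.00) − (-0.15)(-0.10)] = 0.4650
  C_22 = (1.00)(1.00) − (-0.15)(0.00) = 1.0000
  C_23 = −[(1.00)(-0.10) − (-0.45)(0.00)] = 0.1000
  C_31 = (-0.45)(0.00) − (-0.15)(0.65) = 0.0975
  C_32 = −[(1.00)(0.00) − (-0.15)(-0.45)] = 0.0675
  C_33 = (1.00)(0.65) − (-0.45)(-0.45) = 0.4475
det(I−A) = Σ_j (I−A)_1j·C_1j = (1.00)(0.6500) + (-0.45)(0.4500) + (-0.15)(0.0450) = 0.44075
adj(I−A) = Cᵀ =
  [ 0.6500   0.4650   0.0975]
  [ 0.4500   1.0000   0.0675]
  [ 0.0450   0.1000   0.4475]
(I − A)⁻¹ = adj(I−A) / det(I−A) ≈
  [   1.4748     1.0550     0.2212]
  [   1.0210     2.2689     0.1531]
  [   0.1021     0.2269     1.0153]
Δx = (I − A)⁻¹ Δd with Δd having +80 in the Recycling component and 0 elsewhere.
So Δx_1 = L_12 · (+80), where L_12 = adj(I−A)_12 / det(I−A) = 0.4650 / 0.44075.
Δx_1 = 0.4650 × (+80) / 0.44075 = 37.20 / 0.44075 ≈ 84.40.

Δx_1 = 84.40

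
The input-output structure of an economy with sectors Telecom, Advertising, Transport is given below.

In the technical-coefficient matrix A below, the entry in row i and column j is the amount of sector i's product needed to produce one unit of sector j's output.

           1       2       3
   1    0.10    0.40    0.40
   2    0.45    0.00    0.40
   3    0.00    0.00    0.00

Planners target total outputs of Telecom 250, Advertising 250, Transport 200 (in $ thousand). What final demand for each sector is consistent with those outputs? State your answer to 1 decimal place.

d_1 = 45.0, d_2 = 57.5, d_3 = 200.0

I − A =
  [   0.90    -0.40    -0.40]
  [  -0.45     1.00    -0.40]
  [   0.00     0.00     1.00]
d = (I − A) x:
  d_1 = (+0.90)·250 + (-0.40)·250 + (-0.40)·200 = 45.0
  d_2 = (-0.45)·250 + (+1.00)·250 + (-0.40)·200 = 57.5
  d_3 = (+0.00)·250 + (+0.00)·250 + (+1.00)·200 = 200.0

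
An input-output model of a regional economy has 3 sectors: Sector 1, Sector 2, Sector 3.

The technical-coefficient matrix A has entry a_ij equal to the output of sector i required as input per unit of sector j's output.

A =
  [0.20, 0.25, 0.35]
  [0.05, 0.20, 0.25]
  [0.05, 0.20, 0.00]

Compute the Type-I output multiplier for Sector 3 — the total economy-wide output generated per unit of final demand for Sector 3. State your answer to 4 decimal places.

m_3 = 2.0948

I − A =
  [   0.80    -0.25    -0.35]
  [  -0.05     0.80    -0.25]
  [  -0.05    -0.20     1.00]
Cofactors of I−A, C_ij = (−1)^(i+j)·(minor ij) (rows/columns in the sector order above):
  C_11 = (0.80)(1.00) − (-0.25)(-0.20) = 0.7500
  C_12 = −[(-0.05)(1.00) − (-0.25)(-0.05)] = 0.0625
  C_13 = (-0.05)(-0.20) − (0.80)(-0.05) = 0.0500
  C_21 = −[(-0.25)(1.00) − (-0.35)(-0.20)] = 0.3200
  C_22 = (0.80)(1.00) − (-0.35)(-0.05) = 0.7825
  C_23 = −[(0.80)(-0.20) − (-0.25)(-0.05)] = 0.1725
  C_31 = (-0.25)(-0.25) − (-0.35)(0.80) = 0.3425
  C_32 = −[(0.80)(-0.25) − (-0.35)(-0.05)] = 0.2175
  C_33 = (0.80)(0.80) − (-0.25)(-0.05) = 0.6275
det(I−A) = Σ_j (I−A)_1j·C_1j = (0.80)(0.7500) + (-0.25)(0.0625) + (-0.35)(0.0500) = 0.566875
adj(I−A) = Cᵀ =
  [ 0.7500   0.3200   0.3425]
  [ 0.0625   0.7825   0.2175]
  [ 0.0500   0.1725   0.6275]
(I − A)⁻¹ = adj(I−A) / det(I−A) ≈
  [   1.32304     0.56450     0.60419]
  [   0.11025     1.38037     0.38368]
  [   0.08820     0.30430     1.10695]
The output multiplier for sector j is the column-j sum of the Leontief inverse (I − A)⁻¹ = adj(I−A) / det(I−A).
Column 3 of adj(I−A): (0.3425, 0.2175, 0.6275); det(I−A) = 0.566875.
m_3 = (0.3425 + 0.2175 + 0.6275) / 0.566875 = 1.1875 / 0.566875 ≈ 2.0948.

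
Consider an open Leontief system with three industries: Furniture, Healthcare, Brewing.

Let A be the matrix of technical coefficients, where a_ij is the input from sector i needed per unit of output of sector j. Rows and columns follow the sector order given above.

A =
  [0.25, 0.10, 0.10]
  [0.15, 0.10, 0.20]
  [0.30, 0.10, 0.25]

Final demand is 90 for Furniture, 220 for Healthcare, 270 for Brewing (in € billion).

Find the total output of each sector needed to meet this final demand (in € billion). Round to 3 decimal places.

I − A =
  [   0.75    -0.10    -0.10]
  [  -0.15     0.90    -0.20]
  [  -0.30    -0.10     0.75]
Cofactors of I−A, C_ij = (−1)^(i+j)·(minor ij) (rows/columns in the sector order above):
  C_11 = (0.90)(0.75) − (-0.20)(-0.10) = 0.6550
  C_12 = −[(-0.15)(0.75) − (-0.20)(-0.30)] = 0.1725
  C_13 = (-0.15)(-0.10) − (0.90)(-0.30) = 0.2850
  C_21 = −[(-0.10)(0.75) − (-0.10)(-0.10)] = 0.0850
  C_22 = (0.75)(0.75) − (-0.10)(-0.30) = 0.5325
  C_23 = −[(0.75)(-0.10) − (-0.10)(-0.30)] = 0.1050
  C_31 = (-0.10)(-0.20) − (-0.10)(0.90) = 0.1100
  C_32 = −[(0.75)(-0.20) − (-0.10)(-0.15)] = 0.1650
  C_33 = (0.75)(0.90) − (-0.10)(-0.15) = 0.6600
det(I−A) = Σ_j (I−A)_1j·C_1j = (0.75)(0.6550) + (-0.10)(0.1725) + (-0.10)(0.2850) = 0.4455
adj(I−A) = Cᵀ =
  [ 0.6550   0.0850   0.1100]
  [ 0.1725   0.5325   0.1650]
  [ 0.2850   0.1050   0.6600]
(I − A)⁻¹ = adj(I−A) / det(I−A) ≈
  [   1.4703     0.1908     0.2469]
  [   0.3872     1.1953     0.3704]
  [   0.6397     0.2357     1.4815]
x = (I − A)⁻¹ d = adj(I−A)·d / det(I−A), with det(I−A) = 0.4455:
  x_1 = (0.6550·90 + 0.0850·220 + 0.1100·270) / 0.4455 = 107.35 / 0.4455 ≈ 240.965
  x_2 = (0.1725·90 + 0.5325·220 + 0.1650·270) / 0.4455 = 177.225 / 0.4455 ≈ 397.811
  x_3 = (0.2850·90 + 0.1050·220 + 0.6600·270) / 0.4455 = 226.95 / 0.4455 ≈ 509.428

x_1 = 240.965, x_2 = 397.811, x_3 = 509.428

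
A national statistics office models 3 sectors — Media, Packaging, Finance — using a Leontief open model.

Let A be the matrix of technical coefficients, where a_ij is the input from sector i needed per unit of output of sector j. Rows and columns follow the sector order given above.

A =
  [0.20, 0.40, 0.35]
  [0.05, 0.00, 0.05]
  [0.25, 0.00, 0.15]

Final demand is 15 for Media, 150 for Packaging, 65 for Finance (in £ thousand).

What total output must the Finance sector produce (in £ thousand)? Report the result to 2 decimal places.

I − A =
  [   0.80    -0.40    -0.35]
  [  -0.05     1.00    -0.05]
  [  -0.25     0.00     0.85]
Cofactors of I−A, C_ij = (−1)^(i+j)·(minor ij) (rows/columns in the sector order above):
  C_11 = (1.00)(0.85) − (-0.05)(0.00) = 0.8500
  C_12 = −[(-0.05)(0.85) − (-0.05)(-0.25)] = 0.0550
  C_13 = (-0.05)(0.00) − (1.00)(-0.25) = 0.2500
  C_21 = −[(-0.40)(0.85) − (-0.35)(0.00)] = 0.3400
  C_22 = (0.80)(0.85) − (-0.35)(-0.25) = 0.5925
  C_23 = −[(0.80)(0.00) − (-0.40)(-0.25)] = 0.1000
  C_31 = (-0.40)(-0.05) − (-0.35)(1.00) = 0.3700
  C_32 = −[(0.80)(-0.05) − (-0.35)(-0.05)] = 0.0575
  C_33 = (0.80)(1.00) − (-0.40)(-0.05) = 0.7800
det(I−A) = Σ_j (I−A)_1j·C_1j = (0.80)(0.8500) + (-0.40)(0.0550) + (-0.35)(0.2500) = 0.5705
adj(I−A) = Cᵀ =
  [ 0.8500   0.3400   0.3700]
  [ 0.0550   0.5925   0.0575]
  [ 0.2500   0.1000   0.7800]
(I − A)⁻¹ = adj(I−A) / det(I−A) ≈
  [   1.4899     0.5960     0.6486]
  [   0.0964     1.0386     0.1008]
  [   0.4382     0.1753     1.3672]
x = (I − A)⁻¹ d = adj(I−A)·d / det(I−A), with det(I−A) = 0.5705:
  x_1 = (0.8500·15 + 0.3400·150 + 0.3700·65) / 0.5705 = 87.80 / 0.5705 ≈ 153.90
  x_2 = (0.0550·15 + 0.5925·150 + 0.0575·65) / 0.5705 = 93.4375 / 0.5705 ≈ 163.78
  x_3 = (0.2500·15 + 0.1000·150 + 0.7800·65) / 0.5705 = 69.45 / 0.5705 ≈ 121.74

x_3 = 121.74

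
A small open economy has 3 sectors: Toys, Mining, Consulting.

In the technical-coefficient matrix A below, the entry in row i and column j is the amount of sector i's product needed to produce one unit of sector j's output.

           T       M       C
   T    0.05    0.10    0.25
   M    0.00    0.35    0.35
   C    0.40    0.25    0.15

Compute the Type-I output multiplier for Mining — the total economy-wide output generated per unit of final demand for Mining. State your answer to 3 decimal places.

m_M = 3.122

I − A =
  [   0.95    -0.10    -0.25]
  [   0.00     0.65    -0.35]
  [  -0.40    -0.25     0.85]
Cofactors of I−A, C_ij = (−1)^(i+j)·(minor ij) (rows/columns in the sector order above):
  C_11 = (0.65)(0.85) − (-0.35)(-0.25) = 0.4650
  C_12 = −[(0.00)(0.85) − (-0.35)(-0.40)] = 0.1400
  C_13 = (0.00)(-0.25) − (0.65)(-0.40) = 0.2600
  C_21 = −[(-0.10)(0.85) − (-0.25)(-0.25)] = 0.1475
  C_22 = (0.95)(0.85) − (-0.25)(-0.40) = 0.7075
  C_23 = −[(0.95)(-0.25) − (-0.10)(-0.40)] = 0.2775
  C_31 = (-0.10)(-0.35) − (-0.25)(0.65) = 0.1975
  C_32 = −[(0.95)(-0.35) − (-0.25)(0.00)] = 0.3325
  C_33 = (0.95)(0.65) − (-0.10)(0.00) = 0.6175
det(I−A) = Σ_j (I−A)_1j·C_1j = (0.95)(0.4650) + (-0.10)(0.1400) + (-0.25)(0.2600) = 0.36275
adj(I−A) = Cᵀ =
  [ 0.4650   0.1475   0.1975]
  [ 0.1400   0.7075   0.3325]
  [ 0.2600   0.2775   0.6175]
(I − A)⁻¹ = adj(I−A) / det(I−A) ≈
  [   1.2819     0.4066     0.5445]
  [   0.3859     1.9504     0.9166]
  [   0.7167     0.7650     1.7023]
The output multiplier for sector j is the column-j sum of the Leontief inverse (I − A)⁻¹ = adj(I−A) / det(I−A).
Column M of adj(I−A): (0.1475, 0.7075, 0.2775); det(I−A) = 0.36275.
m_M = (0.1475 + 0.7075 + 0.2775) / 0.36275 = 1.1325 / 0.36275 ≈ 3.122.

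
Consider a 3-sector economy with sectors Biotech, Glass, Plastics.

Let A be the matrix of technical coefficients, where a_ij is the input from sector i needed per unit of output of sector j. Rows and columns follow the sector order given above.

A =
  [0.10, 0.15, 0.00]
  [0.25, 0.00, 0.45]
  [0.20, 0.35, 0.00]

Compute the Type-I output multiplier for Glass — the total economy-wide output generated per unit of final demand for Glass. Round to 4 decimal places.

I − A =
  [   0.90    -0.15     0.00]
  [  -0.25     1.00    -0.45]
  [  -0.20    -0.35     1.00]
Cofactors of I−A, C_ij = (−1)^(i+j)·(minor ij) (rows/columns in the sector order above):
  C_11 = (1.00)(1.00) − (-0.45)(-0.35) = 0.8425
  C_12 = −[(-0.25)(1.00) − (-0.45)(-0.20)] = 0.3400
  C_13 = (-0.25)(-0.35) − (1.00)(-0.20) = 0.2875
  C_21 = −[(-0.15)(1.00) − (0.00)(-0.35)] = 0.1500
  C_22 = (0.90)(1.00) − (0.00)(-0.20) = 0.9000
  C_23 = −[(0.90)(-0.35) − (-0.15)(-0.20)] = 0.3450
  C_31 = (-0.15)(-0.45) − (0.00)(1.00) = 0.0675
  C_32 = −[(0.90)(-0.45) − (0.00)(-0.25)] = 0.4050
  C_33 = (0.90)(1.00) − (-0.15)(-0.25) = 0.8625
det(I−A) = Σ_j (I−A)_1j·C_1j = (0.90)(0.8425) + (-0.15)(0.3400) + (0.00)(0.2875) = 0.70725
adj(I−A) = Cᵀ =
  [ 0.8425   0.1500   0.0675]
  [ 0.3400   0.9000   0.4050]
  [ 0.2875   0.3450   0.8625]
(I − A)⁻¹ = adj(I−A) / det(I−A) ≈
  [   1.19123     0.21209     0.09544]
  [   0.48074     1.27253     0.57264]
  [   0.40650     0.48780     1.21951]
The output multiplier for sector j is the column-j sum of the Leontief inverse (I − A)⁻¹ = adj(I−A) / det(I−A).
Column G of adj(I−A): (0.1500, 0.9000, 0.3450); det(I−A) = 0.70725.
m_G = (0.1500 + 0.9000 + 0.3450) / 0.70725 = 1.395 / 0.70725 ≈ 1.9724.

m_G = 1.9724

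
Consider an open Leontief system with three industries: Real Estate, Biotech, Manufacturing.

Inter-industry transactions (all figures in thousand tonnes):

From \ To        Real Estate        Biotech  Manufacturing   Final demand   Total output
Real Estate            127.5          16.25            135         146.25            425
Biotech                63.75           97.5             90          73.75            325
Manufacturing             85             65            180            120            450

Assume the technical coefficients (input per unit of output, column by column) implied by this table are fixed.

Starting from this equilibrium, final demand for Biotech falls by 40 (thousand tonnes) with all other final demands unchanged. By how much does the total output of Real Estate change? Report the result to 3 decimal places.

Technical coefficients a_ij = z_ij / X_j:
  a_RR = 127.5/425 = 0.30, a_BR = 63.75/425 = 0.15, a_MR = 85/425 = 0.20
  a_RB = 16.25/325 = 0.05, a_BB = 97.5/325 = 0.30, a_MB = 65/325 = 0.20
  a_RM = 135/450 = 0.30, a_BM = 90/450 = 0.20, a_MM = 180/450 = 0.40
I − A =
  [   0.70    -0.05    -0.30]
  [  -0.15     0.70    -0.20]
  [  -0.20    -0.20     0.60]
Cofactors of I−A, C_ij = (−1)^(i+j)·(minor ij) (rows/columns in the sector order above):
  C_11 = (0.70)(0.60) − (-0.20)(-0.20) = 0.3800
  C_12 = −[(-0.15)(0.60) − (-0.20)(-0.20)] = 0.1300
  C_13 = (-0.15)(-0.20) − (0.70)(-0.20) = 0.1700
  C_21 = −[(-0.05)(0.60) − (-0.30)(-0.20)] = 0.0900
  C_22 = (0.70)(0.60) − (-0.30)(-0.20) = 0.3600
  C_23 = −[(0.70)(-0.20) − (-0.05)(-0.20)] = 0.1500
  C_31 = (-0.05)(-0.20) − (-0.30)(0.70) = 0.2200
  C_32 = −[(0.70)(-0.20) − (-0.30)(-0.15)] = 0.1850
  C_33 = (0.70)(0.70) − (-0.05)(-0.15) = 0.4825
det(I−A) = Σ_j (I−A)_1j·C_1j = (0.70)(0.3800) + (-0.05)(0.1300) + (-0.30)(0.1700) = 0.2085
adj(I−A) = Cᵀ =
  [ 0.3800   0.0900   0.2200]
  [ 0.1300   0.3600   0.1850]
  [ 0.1700   0.1500   0.4825]
(I − A)⁻¹ = adj(I−A) / det(I−A) ≈
  [   1.8225     0.4317     1.0552]
  [   0.6235     1.7266     0.8873]
  [   0.8153     0.7194     2.3141]
Δx = (I − A)⁻¹ Δd with Δd having -40 in the Biotech component and 0 elsewhere.
So Δx_R = L_RB · (-40), where L_RB = adj(I−A)_RB / det(I−A) = 0.0900 / 0.2085.
Δx_R = 0.0900 × (-40) / 0.2085 = -3.60 / 0.2085 ≈ -17.266.

Δx_R = -17.266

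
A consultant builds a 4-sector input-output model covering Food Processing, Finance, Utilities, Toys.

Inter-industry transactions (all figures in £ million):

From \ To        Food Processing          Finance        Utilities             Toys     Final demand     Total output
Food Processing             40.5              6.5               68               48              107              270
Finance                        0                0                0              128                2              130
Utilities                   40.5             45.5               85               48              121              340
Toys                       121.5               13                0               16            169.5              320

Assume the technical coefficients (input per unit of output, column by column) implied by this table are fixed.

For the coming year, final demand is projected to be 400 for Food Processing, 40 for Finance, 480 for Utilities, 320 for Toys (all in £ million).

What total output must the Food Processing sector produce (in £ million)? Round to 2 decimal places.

Technical coefficients a_ij = z_ij / X_j:
  a_11 = 40.5/270 = 0.15, a_21 = 0/270 = 0.00, a_31 = 40.5/270 = 0.15, a_41 = 121.5/270 = 0.45
  a_12 = 6.5/130 = 0.05, a_22 = 0/130 = 0.00, a_32 = 45.5/130 = 0.35, a_42 = 13/130 = 0.10
  a_13 = 68/340 = 0.20, a_23 = 0/340 = 0.00, a_33 = 85/340 = 0.25, a_43 = 0/340 = 0.00
  a_14 = 48/320 = 0.15, a_24 = 128/320 = 0.40, a_34 = 48/320 = 0.15, a_44 = 16/320 = 0.05
I − A =
  [   0.85    -0.05    -0.20    -0.15]
  [   0.00     1.00     0.00    -0.40]
  [  -0.15    -0.35     0.75    -0.15]
  [  -0.45    -0.10     0.00     0.95]
Compute the cofactors C_ij = (−1)^(i+j)·(3×3 minor ij) of I−A; the adjugate is their transpose:
adj(I−A) = Cᵀ =
  [ 0.682500   0.116375   0.182000   0.185500]
  [ 0.135000   0.513000   0.036000   0.243000]
  [ 0.267000   0.284500   0.697000   0.272000]
  [ 0.337500   0.109125   0.090000   0.607500]
det(I−A) = Σ_j (I−A)_1j·C_1j = (0.85)(0.682500) + (-0.05)(0.135000) + (-0.20)(0.267000) + (-0.15)(0.337500) = 0.46935
(I − A)⁻¹ = adj(I−A) / det(I−A) ≈
  [   1.4541     0.2479     0.3878     0.3952]
  [   0.2876     1.0930     0.0767     0.5177]
  [   0.5689     0.6062     1.4850     0.5795]
  [   0.7191     0.2325     0.1918     1.2943]
x = (I − A)⁻¹ d = adj(I−A)·d / det(I−A), with det(I−A) = 0.46935:
  x_1 = (0.682500·400 + 0.116375·40 + 0.182000·480 + 0.185500·320) / 0.46935 = 424.375 / 0.46935 ≈ 904.18
  x_2 = (0.135000·400 + 0.513000·40 + 0.036000·480 + 0.243000·320) / 0.46935 = 169.56 / 0.46935 ≈ 361.27
  x_3 = (0.267000·400 + 0.284500·40 + 0.697000·480 + 0.272000·320) / 0.46935 = 539.78 / 0.46935 ≈ 1150.06
  x_4 = (0.337500·400 + 0.109125·40 + 0.090000·480 + 0.607500·320) / 0.46935 = 376.965 / 0.46935 ≈ 803.16

x_1 = 904.18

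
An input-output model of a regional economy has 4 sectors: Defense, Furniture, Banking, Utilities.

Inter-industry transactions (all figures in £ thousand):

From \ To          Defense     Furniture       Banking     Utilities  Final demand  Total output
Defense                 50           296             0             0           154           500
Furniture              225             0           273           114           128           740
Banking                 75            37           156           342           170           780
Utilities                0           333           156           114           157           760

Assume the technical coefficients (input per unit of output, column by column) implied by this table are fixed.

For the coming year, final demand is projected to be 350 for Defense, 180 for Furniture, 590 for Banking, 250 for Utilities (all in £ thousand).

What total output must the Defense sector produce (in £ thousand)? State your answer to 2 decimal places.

Technical coefficients a_ij = z_ij / X_j:
  a_DD = 50/500 = 0.10, a_FD = 225/500 = 0.45, a_BD = 75/500 = 0.15, a_UD = 0/500 = 0.00
  a_DF = 296/740 = 0.40, a_FF = 0/740 = 0.00, a_BF = 37/740 = 0.05, a_UF = 333/740 = 0.45
  a_DB = 0/780 = 0.00, a_FB = 273/780 = 0.35, a_BB = 156/780 = 0.20, a_UB = 156/780 = 0.20
  a_DU = 0/760 = 0.00, a_FU = 114/760 = 0.15, a_BU = 342/760 = 0.45, a_UU = 114/760 = 0.15
I − A =
  [   0.90    -0.40     0.00     0.00]
  [  -0.45     1.00    -0.35    -0.15]
  [  -0.15    -0.05     0.80    -0.45]
  [   0.00    -0.45    -0.20     0.85]
Compute the cofactors C_ij = (−1)^(i+j)·(3×3 minor ij) of I−A; the adjugate is their transpose:
adj(I−A) = Cᵀ =
  [ 0.448750   0.236000   0.131000   0.111000]
  [ 0.314625   0.531000   0.294750   0.249750]
  [ 0.227625   0.271500   0.551250   0.339750]
  [ 0.220125   0.345000   0.285750   0.539250]
det(I−A) = Σ_j (I−A)_1j·C_1j = (0.90)(0.448750) + (-0.40)(0.314625) + (0.00)(0.227625) + (0.00)(0.220125) = 0.278025
(I − A)⁻¹ = adj(I−A) / det(I−A) ≈
  [   1.6141     0.8488     0.4712     0.3992]
  [   1.1316     1.9099     1.0602     0.8983]
  [   0.8187     0.9765     1.9827     1.2220]
  [   0.7917     1.2409     1.0278     1.9396]
x = (I − A)⁻¹ d = adj(I−A)·d / det(I−A), with det(I−A) = 0.278025:
  x_D = (0.448750·350 + 0.236000·180 + 0.131000·590 + 0.111000·250) / 0.278025 = 304.5825 / 0.278025 ≈ 1095.52
  x_F = (0.314625·350 + 0.531000·180 + 0.294750·590 + 0.249750·250) / 0.278025 = 442.03875 / 0.278025 ≈ 1589.92
  x_B = (0.227625·350 + 0.271500·180 + 0.551250·590 + 0.339750·250) / 0.278025 = 538.71375 / 0.278025 ≈ 1937.64
  x_U = (0.220125·350 + 0.345000·180 + 0.285750·590 + 0.539250·250) / 0.278025 = 442.54875 / 0.278025 ≈ 1591.76

x_D = 1095.52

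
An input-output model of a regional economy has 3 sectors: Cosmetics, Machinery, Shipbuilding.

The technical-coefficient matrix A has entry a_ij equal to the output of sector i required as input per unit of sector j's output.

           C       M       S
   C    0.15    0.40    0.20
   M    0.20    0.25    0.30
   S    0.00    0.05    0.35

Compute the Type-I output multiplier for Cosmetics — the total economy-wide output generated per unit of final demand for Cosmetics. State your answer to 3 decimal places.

m_C = 1.762

I − A =
  [   0.85    -0.40    -0.20]
  [  -0.20     0.75    -0.30]
  [   0.00    -0.05     0.65]
Cofactors of I−A, C_ij = (−1)^(i+j)·(minor ij) (rows/columns in the sector order above):
  C_11 = (0.75)(0.65) − (-0.30)(-0.05) = 0.4725
  C_12 = −[(-0.20)(0.65) − (-0.30)(0.00)] = 0.1300
  C_13 = (-0.20)(-0.05) − (0.75)(0.00) = 0.0100
  C_21 = −[(-0.40)(0.65) − (-0.20)(-0.05)] = 0.2700
  C_22 = (0.85)(0.65) − (-0.20)(0.00) = 0.5525
  C_23 = −[(0.85)(-0.05) − (-0.40)(0.00)] = 0.0425
  C_31 = (-0.40)(-0.30) − (-0.20)(0.75) = 0.2700
  C_32 = −[(0.85)(-0.30) − (-0.20)(-0.20)] = 0.2950
  C_33 = (0.85)(0.75) − (-0.40)(-0.20) = 0.5575
det(I−A) = Σ_j (I−A)_1j·C_1j = (0.85)(0.4725) + (-0.40)(0.1300) + (-0.20)(0.0100) = 0.347625
adj(I−A) = Cᵀ =
  [ 0.4725   0.2700   0.2700]
  [ 0.1300   0.5525   0.2950]
  [ 0.0100   0.0425   0.5575]
(I − A)⁻¹ = adj(I−A) / det(I−A) ≈
  [   1.3592     0.7767     0.7767]
  [   0.3740     1.5894     0.8486]
  [   0.0288     0.1223     1.6037]
The output multiplier for sector j is the column-j sum of the Leontief inverse (I − A)⁻¹ = adj(I−A) / det(I−A).
Column C of adj(I−A): (0.4725, 0.1300, 0.0100); det(I−A) = 0.347625.
m_C = (0.4725 + 0.1300 + 0.0100) / 0.347625 = 0.6125 / 0.347625 ≈ 1.762.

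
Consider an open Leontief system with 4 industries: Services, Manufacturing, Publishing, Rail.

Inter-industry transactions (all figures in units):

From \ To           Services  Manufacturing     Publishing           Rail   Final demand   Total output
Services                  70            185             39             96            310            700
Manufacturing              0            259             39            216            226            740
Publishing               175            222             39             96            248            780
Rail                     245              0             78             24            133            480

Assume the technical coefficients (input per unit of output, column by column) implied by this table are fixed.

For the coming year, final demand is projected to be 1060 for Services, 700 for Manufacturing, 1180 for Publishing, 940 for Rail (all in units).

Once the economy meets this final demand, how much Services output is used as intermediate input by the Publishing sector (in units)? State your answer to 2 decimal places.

Technical coefficients a_ij = z_ij / X_j:
  a_SS = 70/700 = 0.10, a_MS = 0/700 = 0.00, a_PS = 175/700 = 0.25, a_RS = 245/700 = 0.35
  a_SM = 185/740 = 0.25, a_MM = 259/740 = 0.35, a_PM = 222/740 = 0.30, a_RM = 0/740 = 0.00
  a_SP = 39/780 = 0.05, a_MP = 39/780 = 0.05, a_PP = 39/780 = 0.05, a_RP = 78/780 = 0.10
  a_SR = 96/480 = 0.20, a_MR = 216/480 = 0.45, a_PR = 96/480 = 0.20, a_RR = 24/480 = 0.05
I − A =
  [   0.90    -0.25    -0.05    -0.20]
  [   0.00     0.65    -0.05    -0.45]
  [  -0.25    -0.30     0.95    -0.20]
  [  -0.35     0.00    -0.10     0.95]
Compute the cofactors C_ij = (−1)^(i+j)·(3×3 minor ij) of I−A; the adjugate is their transpose:
adj(I−A) = Cᵀ =
  [ 0.545875   0.240875   0.067000   0.243125]
  [ 0.176250   0.707375   0.087625   0.390625]
  [ 0.247125   0.312375   0.470875   0.299125]
  [ 0.227125   0.121625   0.074250   0.531000]
det(I−A) = Σ_j (I−A)_1j·C_1j = (0.90)(0.545875) + (-0.25)(0.176250) + (-0.05)(0.247125) + (-0.20)(0.227125) = 0.38944375
(I − A)⁻¹ = adj(I−A) / det(I−A) ≈
  [   1.4017     0.6185     0.1720     0.6243]
  [   0.4526     1.8164     0.2250     1.0030]
  [   0.6346     0.8021     1.2091     0.7681]
  [   0.5832     0.3123     0.1907     1.3635]
First solve x = (I − A)⁻¹ d = adj(I−A)·d / det(I−A); in particular x_P = (0.247125·1060 + 0.312375·700 + 0.470875·1180 + 0.299125·940) / 0.38944375 = 1317.425 / 0.38944375 ≈ 3382.8377.
Intermediate flow from S to P: z_SP = a_SP · x_P = 0.05 × 1317.425 / 0.38944375 = 65.87125 / 0.38944375 ≈ 169.14.

z_SP = 169.14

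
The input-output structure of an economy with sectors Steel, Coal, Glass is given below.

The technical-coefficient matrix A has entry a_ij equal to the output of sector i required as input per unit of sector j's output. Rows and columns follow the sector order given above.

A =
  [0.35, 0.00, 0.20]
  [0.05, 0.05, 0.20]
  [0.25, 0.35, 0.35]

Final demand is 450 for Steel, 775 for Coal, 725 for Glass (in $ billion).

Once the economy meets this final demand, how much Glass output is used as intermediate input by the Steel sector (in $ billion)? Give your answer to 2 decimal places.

I − A =
  [   0.65     0.00    -0.20]
  [  -0.05     0.95    -0.20]
  [  -0.25    -0.35     0.65]
Cofactors of I−A, C_ij = (−1)^(i+j)·(minor ij) (rows/columns in the sector order above):
  C_11 = (0.95)(0.65) − (-0.20)(-0.35) = 0.5475
  C_12 = −[(-0.05)(0.65) − (-0.20)(-0.25)] = 0.0825
  C_13 = (-0.05)(-0.35) − (0.95)(-0.25) = 0.2550
  C_21 = −[(0.00)(0.65) − (-0.20)(-0.35)] = 0.0700
  C_22 = (0.65)(0.65) − (-0.20)(-0.25) = 0.3725
  C_23 = −[(0.65)(-0.35) − (0.00)(-0.25)] = 0.2275
  C_31 = (0.00)(-0.20) − (-0.20)(0.95) = 0.1900
  C_32 = −[(0.65)(-0.20) − (-0.20)(-0.05)] = 0.1400
  C_33 = (0.65)(0.95) − (0.00)(-0.05) = 0.6175
det(I−A) = Σ_j (I−A)_1j·C_1j = (0.65)(0.5475) + (0.00)(0.0825) + (-0.20)(0.2550) = 0.304875
adj(I−A) = Cᵀ =
  [ 0.5475   0.0700   0.1900]
  [ 0.0825   0.3725   0.1400]
  [ 0.2550   0.2275   0.6175]
(I − A)⁻¹ = adj(I−A) / det(I−A) ≈
  [   1.7958     0.2296     0.6232]
  [   0.2706     1.2218     0.4592]
  [   0.8364     0.7462     2.0254]
First solve x = (I − A)⁻¹ d = adj(I−A)·d / det(I−A); in particular x_1 = (0.5475·450 + 0.0700·775 + 0.1900·725) / 0.304875 = 438.375 / 0.304875 ≈ 1437.8844.
Intermediate flow from 3 to 1: z_31 = a_31 · x_1 = 0.25 × 438.375 / 0.304875 = 109.59375 / 0.304875 ≈ 359.47.

z_31 = 359.47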